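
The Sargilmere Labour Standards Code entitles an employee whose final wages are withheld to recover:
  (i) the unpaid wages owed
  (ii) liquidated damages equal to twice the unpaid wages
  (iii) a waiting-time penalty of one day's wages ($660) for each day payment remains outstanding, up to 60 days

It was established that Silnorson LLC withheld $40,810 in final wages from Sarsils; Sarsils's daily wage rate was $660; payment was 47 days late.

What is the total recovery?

$153,450

Doubled: 2 × $40,810 = $81,620
Penalty days: min(47, 60) = 47
Waiting-time penalty: 47 × $660 = $31,020
Total award: $40,810 + $81,620 + $31,020 = $153,450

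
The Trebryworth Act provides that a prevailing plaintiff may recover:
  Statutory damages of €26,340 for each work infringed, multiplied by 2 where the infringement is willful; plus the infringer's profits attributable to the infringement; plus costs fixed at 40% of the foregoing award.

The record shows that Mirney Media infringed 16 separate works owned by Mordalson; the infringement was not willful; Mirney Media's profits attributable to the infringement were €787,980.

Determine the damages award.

Statutory damages: 16 × €26,340 = €421,440
Infringement not willful: no ×2 enhancement.
Combined award: €421,440 + €787,980 = €1,209,420
Costs: 40% of €1,209,420 = €483,768
Award plus costs: €1,209,420 + €483,768 = €1,693,188

€1,693,188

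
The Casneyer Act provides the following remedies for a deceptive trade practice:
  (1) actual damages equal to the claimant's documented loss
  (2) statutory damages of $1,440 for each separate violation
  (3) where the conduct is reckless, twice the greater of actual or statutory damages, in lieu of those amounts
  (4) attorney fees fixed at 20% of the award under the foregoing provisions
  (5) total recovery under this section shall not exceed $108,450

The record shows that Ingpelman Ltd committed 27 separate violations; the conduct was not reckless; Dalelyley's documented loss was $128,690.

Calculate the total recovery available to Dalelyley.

Statutory damages: 27 × $1,440 = $38,880
Conduct not reckless: the in-lieu enhancement does not apply.
Actual plus statutory damages: $128,690 + $38,880 = $167,570
Attorney fees: 20% of $167,570 = $33,514
Total before cap: $167,570 + $33,514 = $201,084
Cap at $108,450: $201,084 exceeds the cap → $108,450

$108,450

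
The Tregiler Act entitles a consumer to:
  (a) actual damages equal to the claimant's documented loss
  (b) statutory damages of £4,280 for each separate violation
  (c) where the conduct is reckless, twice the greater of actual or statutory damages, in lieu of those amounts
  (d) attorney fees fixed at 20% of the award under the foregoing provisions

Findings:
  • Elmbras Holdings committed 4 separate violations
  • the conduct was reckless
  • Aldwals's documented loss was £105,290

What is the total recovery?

£252,696

Statutory damages: 4 × £4,280 = £17,120
Greater of actual damages (£105,290) or statutory damages (£17,120): £105,290
Doubled: 2 × £105,290 = £210,580
Attorney fees: 20% of £210,580 = £42,116
Total recovery: £210,580 + £42,116 = £252,696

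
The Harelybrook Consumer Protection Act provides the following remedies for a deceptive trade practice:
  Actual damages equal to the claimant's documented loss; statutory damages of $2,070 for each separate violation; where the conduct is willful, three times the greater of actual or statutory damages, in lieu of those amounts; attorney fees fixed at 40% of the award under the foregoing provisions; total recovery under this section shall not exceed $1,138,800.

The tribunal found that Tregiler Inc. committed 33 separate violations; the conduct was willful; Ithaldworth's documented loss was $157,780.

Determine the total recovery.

Statutory damages: 33 × $2,070 = $68,310
Greater of actual damages ($157,780) or statutory damages ($68,310): $157,780
Trebled: 3 × $157,780 = $473,340
Attorney fees: 40% of $473,340 = $189,336
Total before cap: $473,340 + $189,336 = $662,676
Cap at $1,138,800: $662,676 is within the cap, no reduction.

Total recovery: $662,676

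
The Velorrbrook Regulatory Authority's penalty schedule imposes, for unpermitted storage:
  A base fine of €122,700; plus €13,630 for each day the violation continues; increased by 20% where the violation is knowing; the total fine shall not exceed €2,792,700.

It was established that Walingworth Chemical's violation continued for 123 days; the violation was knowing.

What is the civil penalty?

Per-day component: 123 × €13,630 = €1,676,490
Base plus per-day: €122,700 + €1,676,490 = €1,799,190
Enhancement: 20% of €1,799,190 = €359,838
Enhanced fine: €1,799,190 + €359,838 = €2,159,028
Cap at €2,792,700: €2,159,028 is within the cap, no reduction.

€2,159,028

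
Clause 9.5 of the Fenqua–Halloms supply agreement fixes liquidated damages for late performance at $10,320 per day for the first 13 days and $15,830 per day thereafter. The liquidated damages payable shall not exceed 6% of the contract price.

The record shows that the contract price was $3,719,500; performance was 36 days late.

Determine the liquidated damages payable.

$223,170

First 13 days: 13 × $10,320 = $134,160
Remaining days: (36 − 13) × $15,830 = $364,090
Accrued per-day damages: $134,160 + $364,090 = $498,250
Cap: 6% of $3,719,500 = $223,170
Cap at $223,170: $498,250 exceeds the cap → $223,170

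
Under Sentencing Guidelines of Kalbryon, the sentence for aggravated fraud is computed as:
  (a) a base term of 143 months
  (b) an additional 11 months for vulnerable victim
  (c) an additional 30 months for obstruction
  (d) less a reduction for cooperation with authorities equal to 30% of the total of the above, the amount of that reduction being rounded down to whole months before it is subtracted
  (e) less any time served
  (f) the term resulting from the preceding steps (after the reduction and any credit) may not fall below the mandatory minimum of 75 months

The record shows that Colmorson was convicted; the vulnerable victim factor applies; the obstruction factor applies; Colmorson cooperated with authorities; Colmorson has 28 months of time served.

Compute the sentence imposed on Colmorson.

Sentence: 101 months

Vulnerable victim enhancement: +11 months
Obstruction enhancement: +30 months
Adjusted term: 143 months + 11 months + 30 months = 184 months
Cooperation with authorities reduction: 30% of 184 months = 55 months (rounded down)
After reduction: 184 − 55 = 129 months
Less time served: 129 months − 28 months = 101 months
Minimum 75 months: 101 months meets the minimum, no increase.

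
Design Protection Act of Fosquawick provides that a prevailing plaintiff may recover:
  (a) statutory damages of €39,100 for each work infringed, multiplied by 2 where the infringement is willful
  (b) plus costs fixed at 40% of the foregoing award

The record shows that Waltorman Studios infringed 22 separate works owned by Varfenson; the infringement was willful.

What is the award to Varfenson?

€2,408,560

Statutory damages: 22 × €39,100 = €860,200
Doubled: 2 × €860,200 = €1,720,400
Costs: 40% of €1,720,400 = €688,160
Award plus costs: €1,720,400 + €688,160 = €2,408,560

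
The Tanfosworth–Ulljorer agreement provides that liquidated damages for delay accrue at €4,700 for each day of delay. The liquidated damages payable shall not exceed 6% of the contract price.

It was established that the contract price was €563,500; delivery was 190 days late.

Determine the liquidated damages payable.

Per-day damages: 190 × €4,700 = €893,000
Cap: 6% of €563,500 = €33,810
Cap at €33,810: €893,000 exceeds the cap → €33,810

€33,810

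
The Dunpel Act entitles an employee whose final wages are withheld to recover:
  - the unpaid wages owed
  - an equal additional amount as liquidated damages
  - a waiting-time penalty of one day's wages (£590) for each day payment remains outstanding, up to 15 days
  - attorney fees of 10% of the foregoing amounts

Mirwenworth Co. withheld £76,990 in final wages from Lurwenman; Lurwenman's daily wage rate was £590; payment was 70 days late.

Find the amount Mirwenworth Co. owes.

Liquidated damages (equal amount): £76,990
Penalty days: min(70, 15) = 15
Waiting-time penalty: 15 × £590 = £8,850
Subtotal: £76,990 + £76,990 + £8,850 = £162,830
Attorney fees: 10% of £162,830 = £16,283
Total award: £162,830 + £16,283 = £179,113

£179,113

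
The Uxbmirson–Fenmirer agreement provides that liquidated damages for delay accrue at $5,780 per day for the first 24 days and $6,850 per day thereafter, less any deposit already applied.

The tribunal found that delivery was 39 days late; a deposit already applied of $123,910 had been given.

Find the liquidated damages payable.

First 24 days: 24 × $5,780 = $138,720
Remaining days: (39 − 24) × $6,850 = $102,750
Accrued per-day damages: $138,720 + $102,750 = $241,470
Less deposit already applied: $241,470 − $123,910 = $117,560

$117,560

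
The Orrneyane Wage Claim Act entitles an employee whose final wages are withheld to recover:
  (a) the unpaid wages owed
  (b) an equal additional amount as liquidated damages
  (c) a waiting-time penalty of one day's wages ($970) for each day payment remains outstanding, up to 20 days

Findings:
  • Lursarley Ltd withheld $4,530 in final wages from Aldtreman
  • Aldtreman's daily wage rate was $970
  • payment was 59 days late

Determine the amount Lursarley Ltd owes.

$28,460

Liquidated damages (equal amount): $4,530
Penalty days: min(59, 20) = 20
Waiting-time penalty: 20 × $970 = $19,400
Total award: $4,530 + $4,530 + $19,400 = $28,460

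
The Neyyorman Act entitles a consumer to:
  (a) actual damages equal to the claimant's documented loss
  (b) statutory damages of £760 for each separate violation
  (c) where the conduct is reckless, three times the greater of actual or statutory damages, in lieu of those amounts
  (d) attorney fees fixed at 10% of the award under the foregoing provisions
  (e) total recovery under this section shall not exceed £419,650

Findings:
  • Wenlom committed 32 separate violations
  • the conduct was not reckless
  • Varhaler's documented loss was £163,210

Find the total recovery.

Total recovery: £206,283

Statutory damages: 32 × £760 = £24,320
Conduct not reckless: the in-lieu enhancement does not apply.
Actual plus statutory damages: £163,210 + £24,320 = £187,530
Attorney fees: 10% of £187,530 = £18,753
Total before cap: £187,530 + £18,753 = £206,283
Cap at £419,650: £206,283 is within the cap, no reduction.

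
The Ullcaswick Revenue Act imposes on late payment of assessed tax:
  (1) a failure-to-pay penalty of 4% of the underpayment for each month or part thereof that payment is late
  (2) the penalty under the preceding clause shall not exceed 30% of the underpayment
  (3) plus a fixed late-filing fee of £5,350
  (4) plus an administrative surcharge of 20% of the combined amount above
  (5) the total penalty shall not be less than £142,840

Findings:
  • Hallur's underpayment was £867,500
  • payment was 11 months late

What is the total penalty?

£318,720

Accrued rate: 4% × 11 = 44%, capped at 30% → 30%
Failure-to-pay penalty: 30% of £867,500 = £260,250
Penalty before surcharge: £260,250 + £5,350 = £265,600
Administrative surcharge: 20% of £265,600 = £53,120
Total penalty: £265,600 + £53,120 = £318,720
Minimum £142,840: £318,720 meets the minimum, no increase.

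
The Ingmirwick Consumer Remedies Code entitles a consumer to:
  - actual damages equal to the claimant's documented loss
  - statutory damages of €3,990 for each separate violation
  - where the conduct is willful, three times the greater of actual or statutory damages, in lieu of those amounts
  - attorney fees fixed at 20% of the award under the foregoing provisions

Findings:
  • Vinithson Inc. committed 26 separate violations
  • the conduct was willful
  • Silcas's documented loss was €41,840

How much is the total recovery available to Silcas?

Statutory damages: 26 × €3,990 = €103,740
Greater of actual damages (€41,840) or statutory damages (€103,740): €103,740
Trebled: 3 × €103,740 = €311,220
Attorney fees: 20% of €311,220 = €62,244
Total recovery: €311,220 + €62,244 = €373,464

€373,464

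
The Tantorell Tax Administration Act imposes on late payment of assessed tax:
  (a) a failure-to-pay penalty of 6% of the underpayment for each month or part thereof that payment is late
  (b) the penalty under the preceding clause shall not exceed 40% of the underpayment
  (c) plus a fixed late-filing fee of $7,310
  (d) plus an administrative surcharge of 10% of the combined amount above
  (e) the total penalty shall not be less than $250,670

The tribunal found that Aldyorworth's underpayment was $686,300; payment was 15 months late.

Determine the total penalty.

$310,013

Accrued rate: 6% × 15 = 90%, capped at 40% → 40%
Failure-to-pay penalty: 40% of $686,300 = $274,520
Penalty before surcharge: $274,520 + $7,310 = $281,830
Administrative surcharge: 10% of $281,830 = $28,183
Total penalty: $281,830 + $28,183 = $310,013
Minimum $250,670: $310,013 meets the minimum, no increase.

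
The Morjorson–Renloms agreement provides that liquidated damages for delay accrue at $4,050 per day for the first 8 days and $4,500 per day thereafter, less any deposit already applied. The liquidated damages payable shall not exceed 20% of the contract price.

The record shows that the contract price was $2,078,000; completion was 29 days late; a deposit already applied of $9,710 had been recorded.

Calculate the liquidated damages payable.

First 8 days: 8 × $4,050 = $32,400
Remaining days: (29 − 8) × $4,500 = $94,500
Accrued per-day damages: $32,400 + $94,500 = $126,900
Less deposit already applied: $126,900 − $9,710 = $117,190
Cap: 20% of $2,078,000 = $415,600
Cap at $415,600: $117,190 is within the cap, no reduction.

$117,190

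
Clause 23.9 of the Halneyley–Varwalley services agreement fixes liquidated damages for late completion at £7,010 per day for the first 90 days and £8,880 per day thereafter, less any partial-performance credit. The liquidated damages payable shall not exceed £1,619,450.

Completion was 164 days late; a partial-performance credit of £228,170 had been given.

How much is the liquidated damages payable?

£1,059,850

First 90 days: 90 × £7,010 = £630,900
Remaining days: (164 − 90) × £8,880 = £657,120
Accrued per-day damages: £630,900 + £657,120 = £1,288,020
Less partial-performance credit: £1,288,020 − £228,170 = £1,059,850
Cap at £1,619,450: £1,059,850 is within the cap, no reduction.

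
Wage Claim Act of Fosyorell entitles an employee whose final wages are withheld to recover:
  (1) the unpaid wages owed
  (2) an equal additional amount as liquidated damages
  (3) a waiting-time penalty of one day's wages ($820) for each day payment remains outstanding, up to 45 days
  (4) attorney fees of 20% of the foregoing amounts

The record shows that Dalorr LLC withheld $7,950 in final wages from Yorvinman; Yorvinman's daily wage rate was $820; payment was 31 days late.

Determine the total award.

$49,584

Liquidated damages (equal amount): $7,950
Penalty days: min(31, 45) = 31
Waiting-time penalty: 31 × $820 = $25,420
Subtotal: $7,950 + $7,950 + $25,420 = $41,320
Attorney fees: 20% of $41,320 = $8,264
Total award: $41,320 + $8,264 = $49,584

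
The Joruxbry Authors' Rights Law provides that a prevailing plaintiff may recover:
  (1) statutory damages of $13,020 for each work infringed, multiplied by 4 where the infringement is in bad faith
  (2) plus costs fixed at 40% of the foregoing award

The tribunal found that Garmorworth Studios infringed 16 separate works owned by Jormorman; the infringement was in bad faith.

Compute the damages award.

$1,166,592

Statutory damages: 16 × $13,020 = $208,320
Multiplied by 4: 4 × $208,320 = $833,280
Costs: 40% of $833,280 = $333,312
Award plus costs: $833,280 + $333,312 = $1,166,592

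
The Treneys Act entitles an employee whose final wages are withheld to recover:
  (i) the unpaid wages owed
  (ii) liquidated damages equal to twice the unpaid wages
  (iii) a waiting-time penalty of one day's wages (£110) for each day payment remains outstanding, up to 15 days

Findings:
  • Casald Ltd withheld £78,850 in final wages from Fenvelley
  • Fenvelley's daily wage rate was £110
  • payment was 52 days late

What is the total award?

£238,200

Doubled: 2 × £78,850 = £157,700
Penalty days: min(52, 15) = 15
Waiting-time penalty: 15 × £110 = £1,650
Total award: £78,850 + £157,700 + £1,650 = £238,200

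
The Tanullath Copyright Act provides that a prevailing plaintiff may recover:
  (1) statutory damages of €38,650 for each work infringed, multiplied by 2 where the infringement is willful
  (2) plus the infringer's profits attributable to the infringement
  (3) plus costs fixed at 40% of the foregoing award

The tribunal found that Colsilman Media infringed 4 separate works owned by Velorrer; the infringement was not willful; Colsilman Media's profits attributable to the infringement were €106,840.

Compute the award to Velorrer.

Award: €366,016

Statutory damages: 4 × €38,650 = €154,600
Infringement not willful: no ×2 enhancement.
Combined award: €154,600 + €106,840 = €261,440
Costs: 40% of €261,440 = €104,576
Award plus costs: €261,440 + €104,576 = €366,016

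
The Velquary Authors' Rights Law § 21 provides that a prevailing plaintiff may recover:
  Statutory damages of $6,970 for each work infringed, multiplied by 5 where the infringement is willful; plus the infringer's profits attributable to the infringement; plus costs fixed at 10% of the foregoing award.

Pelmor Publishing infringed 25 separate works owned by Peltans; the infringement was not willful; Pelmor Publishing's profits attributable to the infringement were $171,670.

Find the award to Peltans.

Statutory damages: 25 × $6,970 = $174,250
Infringement not willful: no ×5 enhancement.
Combined award: $174,250 + $171,670 = $345,920
Costs: 10% of $345,920 = $34,592
Award plus costs: $345,920 + $34,592 = $380,512

$380,512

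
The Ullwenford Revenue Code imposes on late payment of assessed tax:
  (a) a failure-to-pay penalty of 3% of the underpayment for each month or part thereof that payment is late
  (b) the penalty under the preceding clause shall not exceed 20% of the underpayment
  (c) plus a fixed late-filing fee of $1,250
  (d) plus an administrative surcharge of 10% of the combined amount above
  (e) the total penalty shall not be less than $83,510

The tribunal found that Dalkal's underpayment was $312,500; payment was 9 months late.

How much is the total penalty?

Accrued rate: 3% × 9 = 27%, capped at 20% → 20%
Failure-to-pay penalty: 20% of $312,500 = $62,500
Penalty before surcharge: $62,500 + $1,250 = $63,750
Administrative surcharge: 10% of $63,750 = $6,375
Total penalty: $63,750 + $6,375 = $70,125
Minimum $83,510: $70,125 is below the minimum → $83,510

$83,510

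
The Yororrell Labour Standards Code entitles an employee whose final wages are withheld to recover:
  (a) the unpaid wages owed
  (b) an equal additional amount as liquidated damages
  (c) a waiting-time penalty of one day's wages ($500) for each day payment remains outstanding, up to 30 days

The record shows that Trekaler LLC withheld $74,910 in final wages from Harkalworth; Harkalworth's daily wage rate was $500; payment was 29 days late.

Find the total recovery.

$164,320

Liquidated damages (equal amount): $74,910
Penalty days: min(29, 30) = 29
Waiting-time penalty: 29 × $500 = $14,500
Total award: $74,910 + $74,910 + $14,500 = $164,320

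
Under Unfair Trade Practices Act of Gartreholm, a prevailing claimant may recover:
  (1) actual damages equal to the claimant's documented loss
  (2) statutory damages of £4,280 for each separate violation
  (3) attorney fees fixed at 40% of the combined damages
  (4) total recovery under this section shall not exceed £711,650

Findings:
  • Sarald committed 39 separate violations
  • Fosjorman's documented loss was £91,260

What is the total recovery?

Statutory damages: 39 × £4,280 = £166,920
Combined damages: £91,260 + £166,920 = £258,180
Attorney fees: 40% of £258,180 = £103,272
Total before cap: £258,180 + £103,272 = £361,452
Cap at £711,650: £361,452 is within the cap, no reduction.

£361,452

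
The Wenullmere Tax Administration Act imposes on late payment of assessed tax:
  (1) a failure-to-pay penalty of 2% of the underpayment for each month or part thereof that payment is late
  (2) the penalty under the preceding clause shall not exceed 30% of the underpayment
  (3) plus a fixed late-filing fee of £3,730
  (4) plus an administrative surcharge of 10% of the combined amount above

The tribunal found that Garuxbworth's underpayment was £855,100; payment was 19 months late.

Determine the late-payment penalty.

Accrued rate: 2% × 19 = 38%, capped at 30% → 30%
Failure-to-pay penalty: 30% of £855,100 = £256,530
Penalty before surcharge: £256,530 + £3,730 = £260,260
Administrative surcharge: 10% of £260,260 = £26,026
Total penalty: £260,260 + £26,026 = £286,286

£286,286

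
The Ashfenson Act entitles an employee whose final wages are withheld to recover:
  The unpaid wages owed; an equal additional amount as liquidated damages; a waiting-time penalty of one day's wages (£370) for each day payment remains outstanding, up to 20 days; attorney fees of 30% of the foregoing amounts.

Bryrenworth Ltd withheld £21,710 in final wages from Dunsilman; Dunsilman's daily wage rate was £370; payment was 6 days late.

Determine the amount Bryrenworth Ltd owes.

£59,332

Liquidated damages (equal amount): £21,710
Penalty days: min(6, 20) = 6
Waiting-time penalty: 6 × £370 = £2,220
Subtotal: £21,710 + £21,710 + £2,220 = £45,640
Attorney fees: 30% of £45,640 = £13,692
Total award: £45,640 + £13,692 = £59,332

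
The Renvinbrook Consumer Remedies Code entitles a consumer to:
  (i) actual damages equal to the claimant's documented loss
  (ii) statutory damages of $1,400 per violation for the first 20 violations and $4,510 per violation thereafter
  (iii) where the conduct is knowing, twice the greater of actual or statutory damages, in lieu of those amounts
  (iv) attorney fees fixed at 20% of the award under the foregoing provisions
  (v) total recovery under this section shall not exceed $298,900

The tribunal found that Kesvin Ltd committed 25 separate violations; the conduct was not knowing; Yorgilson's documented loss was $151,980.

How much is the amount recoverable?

$243,036

First 20 violations: 20 × $1,400 = $28,000
Remaining violations: (25 − 20) × $4,510 = $22,550
Statutory damages: $28,000 + $22,550 = $50,550
Conduct not knowing: the in-lieu enhancement does not apply.
Actual plus statutory damages: $151,980 + $50,550 = $202,530
Attorney fees: 20% of $202,530 = $40,506
Total before cap: $202,530 + $40,506 = $243,036
Cap at $298,900: $243,036 is within the cap, no reduction.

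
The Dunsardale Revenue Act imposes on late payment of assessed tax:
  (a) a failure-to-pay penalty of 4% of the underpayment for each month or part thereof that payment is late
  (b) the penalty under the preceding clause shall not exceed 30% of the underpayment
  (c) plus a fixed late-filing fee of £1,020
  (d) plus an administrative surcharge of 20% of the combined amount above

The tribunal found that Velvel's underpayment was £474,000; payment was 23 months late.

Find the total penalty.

£171,864

Accrued rate: 4% × 23 = 92%, capped at 30% → 30%
Failure-to-pay penalty: 30% of £474,000 = £142,200
Penalty before surcharge: £142,200 + £1,020 = £143,220
Administrative surcharge: 20% of £143,220 = £28,644
Total penalty: £143,220 + £28,644 = £171,864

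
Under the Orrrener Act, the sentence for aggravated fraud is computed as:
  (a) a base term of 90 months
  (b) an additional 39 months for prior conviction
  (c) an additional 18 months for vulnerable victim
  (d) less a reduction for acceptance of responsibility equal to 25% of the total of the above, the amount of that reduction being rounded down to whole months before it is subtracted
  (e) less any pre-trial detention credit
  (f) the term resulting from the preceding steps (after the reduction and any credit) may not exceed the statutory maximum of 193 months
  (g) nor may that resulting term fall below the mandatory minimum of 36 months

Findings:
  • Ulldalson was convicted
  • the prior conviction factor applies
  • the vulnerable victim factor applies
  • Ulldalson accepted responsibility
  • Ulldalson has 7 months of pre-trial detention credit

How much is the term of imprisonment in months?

104 months

Prior conviction enhancement: +39 months
Vulnerable victim enhancement: +18 months
Adjusted term: 90 months + 39 months + 18 months = 147 months
Acceptance of responsibility reduction: 25% of 147 months = 36 months (rounded down)
After reduction: 147 − 36 = 111 months
Less pre-trial detention credit: 111 months − 7 months = 104 months
Cap at 193 months: 104 months is within the cap, no reduction.
Minimum 36 months: 104 months meets the minimum, no increase.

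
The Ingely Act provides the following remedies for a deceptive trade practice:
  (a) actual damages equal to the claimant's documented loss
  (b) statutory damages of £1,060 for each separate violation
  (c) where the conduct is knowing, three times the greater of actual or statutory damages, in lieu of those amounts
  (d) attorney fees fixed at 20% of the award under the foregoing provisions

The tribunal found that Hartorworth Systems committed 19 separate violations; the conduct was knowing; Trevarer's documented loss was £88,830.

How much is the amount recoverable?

£319,788

Statutory damages: 19 × £1,060 = £20,140
Greater of actual damages (£88,830) or statutory damages (£20,140): £88,830
Trebled: 3 × £88,830 = £266,490
Attorney fees: 20% of £266,490 = £53,298
Total recovery: £266,490 + £53,298 = £319,788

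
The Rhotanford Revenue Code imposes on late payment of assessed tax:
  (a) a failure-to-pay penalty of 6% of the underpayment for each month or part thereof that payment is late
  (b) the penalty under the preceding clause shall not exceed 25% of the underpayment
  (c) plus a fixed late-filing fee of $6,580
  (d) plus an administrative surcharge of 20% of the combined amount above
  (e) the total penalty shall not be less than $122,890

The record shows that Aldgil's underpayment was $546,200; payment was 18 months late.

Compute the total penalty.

Accrued rate: 6% × 18 = 108%, capped at 25% → 25%
Failure-to-pay penalty: 25% of $546,200 = $136,550
Penalty before surcharge: $136,550 + $6,580 = $143,130
Administrative surcharge: 20% of $143,130 = $28,626
Total penalty: $143,130 + $28,626 = $171,756
Minimum $122,890: $171,756 meets the minimum, no increase.

$171,756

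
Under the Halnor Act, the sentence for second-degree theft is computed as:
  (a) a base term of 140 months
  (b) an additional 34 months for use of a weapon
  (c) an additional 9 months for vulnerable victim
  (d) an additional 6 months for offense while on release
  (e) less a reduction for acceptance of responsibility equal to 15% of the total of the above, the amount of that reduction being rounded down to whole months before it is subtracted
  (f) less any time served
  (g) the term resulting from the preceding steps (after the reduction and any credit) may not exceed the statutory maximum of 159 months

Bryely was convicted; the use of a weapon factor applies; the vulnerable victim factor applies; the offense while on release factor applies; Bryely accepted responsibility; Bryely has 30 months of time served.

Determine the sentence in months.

131 months

Use of a weapon enhancement: +34 months
Vulnerable victim enhancement: +9 months
Offense while on release enhancement: +6 months
Adjusted term: 140 months + 34 months + 9 months + 6 months = 189 months
Acceptance of responsibility reduction: 15% of 189 months = 28 months (rounded down)
After reduction: 189 − 28 = 161 months
Less time served: 161 months − 30 months = 131 months
Cap at 159 months: 131 months is within the cap, no reduction.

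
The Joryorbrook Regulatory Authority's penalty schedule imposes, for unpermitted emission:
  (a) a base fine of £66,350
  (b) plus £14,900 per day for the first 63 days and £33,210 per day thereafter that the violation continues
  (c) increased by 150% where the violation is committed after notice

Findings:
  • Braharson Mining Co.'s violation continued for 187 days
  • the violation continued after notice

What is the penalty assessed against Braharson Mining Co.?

First 63 days: 63 × £14,900 = £938,700
Remaining days: (187 − 63) × £33,210 = £4,118,040
Per-day component: £938,700 + £4,118,040 = £5,056,740
Base plus per-day: £66,350 + £5,056,740 = £5,123,090
Enhancement: 150% of £5,123,090 = £7,684,635
Enhanced fine: £5,123,090 + £7,684,635 = £12,807,725

£12,807,725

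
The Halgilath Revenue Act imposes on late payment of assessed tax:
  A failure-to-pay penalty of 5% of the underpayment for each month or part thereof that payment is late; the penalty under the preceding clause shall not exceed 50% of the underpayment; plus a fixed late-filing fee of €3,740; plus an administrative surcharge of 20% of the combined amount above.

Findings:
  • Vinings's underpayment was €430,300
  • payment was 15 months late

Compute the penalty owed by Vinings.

Accrued rate: 5% × 15 = 75%, capped at 50% → 50%
Failure-to-pay penalty: 50% of €430,300 = €215,150
Penalty before surcharge: €215,150 + €3,740 = €218,890
Administrative surcharge: 20% of €218,890 = €43,778
Total penalty: €218,890 + €43,778 = €262,668

€262,668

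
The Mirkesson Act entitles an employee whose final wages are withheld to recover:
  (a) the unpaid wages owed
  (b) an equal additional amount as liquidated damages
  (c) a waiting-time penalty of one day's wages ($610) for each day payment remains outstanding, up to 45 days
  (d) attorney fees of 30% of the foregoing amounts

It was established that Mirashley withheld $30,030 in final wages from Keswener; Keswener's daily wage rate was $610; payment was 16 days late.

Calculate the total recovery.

$90,766

Liquidated damages (equal amount): $30,030
Penalty days: min(16, 45) = 16
Waiting-time penalty: 16 × $610 = $9,760
Subtotal: $30,030 + $30,030 + $9,760 = $69,820
Attorney fees: 30% of $69,820 = $20,946
Total award: $69,820 + $20,946 = $90,766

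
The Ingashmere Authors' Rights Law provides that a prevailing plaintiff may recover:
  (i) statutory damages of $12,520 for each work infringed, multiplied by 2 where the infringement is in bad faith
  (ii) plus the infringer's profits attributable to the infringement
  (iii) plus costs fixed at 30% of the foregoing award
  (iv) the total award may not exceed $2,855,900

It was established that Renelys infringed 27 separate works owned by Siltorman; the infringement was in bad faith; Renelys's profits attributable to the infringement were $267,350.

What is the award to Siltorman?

$1,226,459

Statutory damages: 27 × $12,520 = $338,040
Doubled: 2 × $338,040 = $676,080
Combined award: $676,080 + $267,350 = $943,430
Costs: 30% of $943,430 = $283,029
Award plus costs: $943,430 + $283,029 = $1,226,459
Cap at $2,855,900: $1,226,459 is within the cap, no reduction.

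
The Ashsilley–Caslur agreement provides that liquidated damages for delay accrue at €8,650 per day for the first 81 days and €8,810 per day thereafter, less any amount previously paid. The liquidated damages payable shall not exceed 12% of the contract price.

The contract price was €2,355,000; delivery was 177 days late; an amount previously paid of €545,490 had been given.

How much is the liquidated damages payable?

First 81 days: 81 × €8,650 = €700,650
Remaining days: (177 − 81) × €8,810 = €845,760
Accrued per-day damages: €700,650 + €845,760 = €1,546,410
Less amount previously paid: €1,546,410 − €545,490 = €1,000,920
Cap: 12% of €2,355,000 = €282,600
Cap at €282,600: €1,000,920 exceeds the cap → €282,600

€282,600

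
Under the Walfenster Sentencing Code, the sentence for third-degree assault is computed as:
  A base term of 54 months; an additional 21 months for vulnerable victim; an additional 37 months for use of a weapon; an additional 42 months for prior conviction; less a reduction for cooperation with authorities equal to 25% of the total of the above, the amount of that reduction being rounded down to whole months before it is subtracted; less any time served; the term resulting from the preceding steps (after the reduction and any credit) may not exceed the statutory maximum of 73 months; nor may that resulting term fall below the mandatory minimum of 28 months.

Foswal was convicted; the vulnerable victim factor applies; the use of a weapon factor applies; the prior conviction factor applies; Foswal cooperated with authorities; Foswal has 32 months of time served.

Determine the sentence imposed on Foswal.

Sentence: 73 months

Vulnerable victim enhancement: +21 months
Use of a weapon enhancement: +37 months
Prior conviction enhancement: +42 months
Adjusted term: 54 months + 21 months + 37 months + 42 months = 154 months
Cooperation with authorities reduction: 25% of 154 months = 38 months (rounded down)
After reduction: 154 − 38 = 116 months
Less time served: 116 months − 32 months = 84 months
Cap at 73 months: 84 months exceeds the cap → 73 months
Minimum 28 months: 73 months meets the minimum, no increase.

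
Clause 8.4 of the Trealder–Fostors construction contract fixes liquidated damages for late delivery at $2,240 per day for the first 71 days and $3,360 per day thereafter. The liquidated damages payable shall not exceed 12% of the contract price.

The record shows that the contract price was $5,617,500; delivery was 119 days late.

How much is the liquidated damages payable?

First 71 days: 71 × $2,240 = $159,040
Remaining days: (119 − 71) × $3,360 = $161,280
Accrued per-day damages: $159,040 + $161,280 = $320,320
Cap: 12% of $5,617,500 = $674,100
Cap at $674,100: $320,320 is within the cap, no reduction.

Liquidated damages: $320,320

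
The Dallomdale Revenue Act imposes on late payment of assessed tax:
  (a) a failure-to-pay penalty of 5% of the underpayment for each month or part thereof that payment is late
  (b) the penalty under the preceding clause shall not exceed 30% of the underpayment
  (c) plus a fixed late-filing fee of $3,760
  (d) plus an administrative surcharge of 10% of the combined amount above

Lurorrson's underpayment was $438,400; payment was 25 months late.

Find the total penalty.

Accrued rate: 5% × 25 = 125%, capped at 30% → 30%
Failure-to-pay penalty: 30% of $438,400 = $131,520
Penalty before surcharge: $131,520 + $3,760 = $135,280
Administrative surcharge: 10% of $135,280 = $13,528
Total penalty: $135,280 + $13,528 = $148,808

Penalty: $148,808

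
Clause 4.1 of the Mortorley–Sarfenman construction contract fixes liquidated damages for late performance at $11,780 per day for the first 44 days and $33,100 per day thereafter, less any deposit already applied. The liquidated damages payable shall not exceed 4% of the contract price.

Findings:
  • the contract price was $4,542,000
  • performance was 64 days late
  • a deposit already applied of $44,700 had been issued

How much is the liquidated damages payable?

First 44 days: 44 × $11,780 = $518,320
Remaining days: (64 − 44) × $33,100 = $662,000
Accrued per-day damages: $518,320 + $662,000 = $1,180,320
Less deposit already applied: $1,180,320 − $44,700 = $1,135,620
Cap: 4% of $4,542,000 = $181,680
Cap at $181,680: $1,135,620 exceeds the cap → $181,680

$181,680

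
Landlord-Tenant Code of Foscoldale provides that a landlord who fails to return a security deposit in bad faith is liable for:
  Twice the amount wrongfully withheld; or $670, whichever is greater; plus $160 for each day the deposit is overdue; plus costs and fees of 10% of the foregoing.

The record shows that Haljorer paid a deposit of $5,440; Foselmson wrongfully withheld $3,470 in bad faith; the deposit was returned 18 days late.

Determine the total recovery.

Doubled: 2 × $3,470 = $6,940
Minimum $670: $6,940 meets the minimum, no increase.
Late-return penalty: 18 × $160 = $2,880
Damages plus late penalty: $6,940 + $2,880 = $9,820
Costs and fees: 10% of $9,820 = $982
Total recovery: $9,820 + $982 = $10,802

$10,802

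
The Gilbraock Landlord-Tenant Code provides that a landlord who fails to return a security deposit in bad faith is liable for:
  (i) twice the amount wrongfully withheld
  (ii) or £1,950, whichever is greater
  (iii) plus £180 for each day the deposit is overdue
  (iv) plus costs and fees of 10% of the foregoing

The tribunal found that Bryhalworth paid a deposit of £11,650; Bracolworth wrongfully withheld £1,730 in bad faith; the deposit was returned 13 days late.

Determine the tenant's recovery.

Doubled: 2 × £1,730 = £3,460
Minimum £1,950: £3,460 meets the minimum, no increase.
Late-return penalty: 13 × £180 = £2,340
Damages plus late penalty: £3,460 + £2,340 = £5,800
Costs and fees: 10% of £5,800 = £580
Total recovery: £5,800 + £580 = £6,380

£6,380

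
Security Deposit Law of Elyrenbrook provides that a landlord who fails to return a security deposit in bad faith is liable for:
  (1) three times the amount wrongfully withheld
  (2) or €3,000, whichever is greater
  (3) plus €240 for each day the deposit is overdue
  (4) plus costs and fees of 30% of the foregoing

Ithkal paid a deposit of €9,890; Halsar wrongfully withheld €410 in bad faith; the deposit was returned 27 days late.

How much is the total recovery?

Trebled: 3 × €410 = €1,230
Minimum €3,000: €1,230 is below the minimum → €3,000
Late-return penalty: 27 × €240 = €6,480
Damages plus late penalty: €3,000 + €6,480 = €9,480
Costs and fees: 30% of €9,480 = €2,844
Total recovery: €9,480 + €2,844 = €12,324

€12,324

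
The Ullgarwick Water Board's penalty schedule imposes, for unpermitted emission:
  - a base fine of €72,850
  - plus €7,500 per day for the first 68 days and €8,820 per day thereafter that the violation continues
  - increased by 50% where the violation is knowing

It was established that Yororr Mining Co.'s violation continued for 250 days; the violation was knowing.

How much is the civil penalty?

€3,282,135

First 68 days: 68 × €7,500 = €510,000
Remaining days: (250 − 68) × €8,820 = €1,605,240
Per-day component: €510,000 + €1,605,240 = €2,115,240
Base plus per-day: €72,850 + €2,115,240 = €2,188,090
Enhancement: 50% of €2,188,090 = €1,094,045
Enhanced fine: €2,188,090 + €1,094,045 = €3,282,135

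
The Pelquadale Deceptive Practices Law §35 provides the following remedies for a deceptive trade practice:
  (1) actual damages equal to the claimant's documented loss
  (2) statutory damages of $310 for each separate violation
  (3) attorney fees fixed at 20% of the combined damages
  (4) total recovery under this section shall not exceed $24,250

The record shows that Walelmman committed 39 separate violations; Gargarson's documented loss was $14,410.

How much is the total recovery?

Statutory damages: 39 × $310 = $12,090
Combined damages: $14,410 + $12,090 = $26,500
Attorney fees: 20% of $26,500 = $5,300
Total before cap: $26,500 + $5,300 = $31,800
Cap at $24,250: $31,800 exceeds the cap → $24,250

$24,250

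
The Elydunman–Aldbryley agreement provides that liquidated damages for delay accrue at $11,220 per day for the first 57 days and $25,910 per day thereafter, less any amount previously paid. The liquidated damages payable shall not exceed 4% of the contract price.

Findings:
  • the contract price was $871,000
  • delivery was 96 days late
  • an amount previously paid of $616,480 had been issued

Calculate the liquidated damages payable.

First 57 days: 57 × $11,220 = $639,540
Remaining days: (96 − 57) × $25,910 = $1,010,490
Accrued per-day damages: $639,540 + $1,010,490 = $1,650,030
Less amount previously paid: $1,650,030 − $616,480 = $1,033,550
Cap: 4% of $871,000 = $34,840
Cap at $34,840: $1,033,550 exceeds the cap → $34,840

$34,840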